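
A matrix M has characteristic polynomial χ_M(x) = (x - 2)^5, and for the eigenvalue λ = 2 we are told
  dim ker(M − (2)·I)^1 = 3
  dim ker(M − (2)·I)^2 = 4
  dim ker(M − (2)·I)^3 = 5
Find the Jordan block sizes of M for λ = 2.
Block sizes for λ = 2: [3, 1, 1]

From the dimensions of kernels of powers, the number of Jordan blocks of size at least j is d_j − d_{j−1} where d_j = dim ker(N^j) (with d_0 = 0). Computing the differences gives [3, 1, 1].
The number of blocks of size exactly k is (#blocks of size ≥ k) − (#blocks of size ≥ k + 1), so the partition is: 2 block(s) of size 1, 1 block(s) of size 3.
In nonincreasing order the block sizes are [3, 1, 1].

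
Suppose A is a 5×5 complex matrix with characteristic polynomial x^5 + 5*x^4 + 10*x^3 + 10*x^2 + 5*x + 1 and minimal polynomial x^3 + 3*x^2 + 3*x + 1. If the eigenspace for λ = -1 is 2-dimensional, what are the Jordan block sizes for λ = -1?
Block sizes for λ = -1: [3, 2]

Step 1 — from the characteristic polynomial, algebraic multiplicity of λ = -1 is 5. From dim ker(A − (-1)·I) = 2, there are exactly 2 Jordan blocks for λ = -1.
Step 2 — from the minimal polynomial, the factor (x + 1)^3 tells us the largest block for λ = -1 has size 3.
Step 3 — with total size 5, 2 blocks, and largest block 3, the block sizes (in nonincreasing order) are [3, 2].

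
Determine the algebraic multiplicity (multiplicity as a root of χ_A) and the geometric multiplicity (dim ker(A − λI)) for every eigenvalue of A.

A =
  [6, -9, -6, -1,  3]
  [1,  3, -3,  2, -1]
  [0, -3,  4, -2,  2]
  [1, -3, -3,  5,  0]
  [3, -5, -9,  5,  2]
λ = 4: alg = 5, geom = 2

Step 1 — factor the characteristic polynomial to read off the algebraic multiplicities:
  χ_A(x) = (x - 4)^5

Step 2 — compute geometric multiplicities via the rank-nullity identity g(λ) = n − rank(A − λI):
  rank(A − (4)·I) = 3, so dim ker(A − (4)·I) = n − 3 = 2

Summary:
  λ = 4: algebraic multiplicity = 5, geometric multiplicity = 2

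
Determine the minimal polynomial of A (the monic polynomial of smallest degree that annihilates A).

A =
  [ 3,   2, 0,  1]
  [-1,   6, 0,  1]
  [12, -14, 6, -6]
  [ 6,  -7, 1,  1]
x^3 - 12*x^2 + 48*x - 64

The characteristic polynomial is χ_A(x) = (x - 4)^4, so the eigenvalues are known. The minimal polynomial is
  m_A(x) = Π_λ (x − λ)^{k_λ}
where k_λ is the size of the *largest* Jordan block for λ (equivalently, the smallest k with (A − λI)^k v = 0 for every generalised eigenvector v of λ).

  λ = 4: largest Jordan block has size 3, contributing (x − 4)^3

So m_A(x) = (x - 4)^3 = x^3 - 12*x^2 + 48*x - 64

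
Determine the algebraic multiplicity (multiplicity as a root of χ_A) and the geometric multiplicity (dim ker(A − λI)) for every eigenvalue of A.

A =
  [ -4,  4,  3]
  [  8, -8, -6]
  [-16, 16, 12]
λ = 0: alg = 3, geom = 2

Step 1 — factor the characteristic polynomial to read off the algebraic multiplicities:
  χ_A(x) = x^3

Step 2 — compute geometric multiplicities via the rank-nullity identity g(λ) = n − rank(A − λI):
  rank(A − (0)·I) = 1, so dim ker(A − (0)·I) = n − 1 = 2

Summary:
  λ = 0: algebraic multiplicity = 3, geometric multiplicity = 2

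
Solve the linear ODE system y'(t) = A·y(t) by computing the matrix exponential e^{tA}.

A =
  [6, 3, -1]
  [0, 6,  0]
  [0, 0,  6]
e^{tA} =
  [exp(6*t), 3*t*exp(6*t), -t*exp(6*t)]
  [0, exp(6*t), 0]
  [0, 0, exp(6*t)]

Strategy: write A = P · J · P⁻¹ where J is a Jordan canonical form, so e^{tA} = P · e^{tJ} · P⁻¹, and e^{tJ} can be computed block-by-block.

A has Jordan form
J =
  [6, 1, 0]
  [0, 6, 0]
  [0, 0, 6]
(up to reordering of blocks).

Per-block formulas:
  For a 1×1 block at λ = 6: exp(t · [6]) = [e^(6t)].
  For a 2×2 Jordan block J_2(6): exp(t · J_2(6)) = e^(6t)·(I + t·N), where N is the 2×2 nilpotent shift.

After assembling e^{tJ} and conjugating by P, we get:

e^{tA} =
  [exp(6*t), 3*t*exp(6*t), -t*exp(6*t)]
  [0, exp(6*t), 0]
  [0, 0, exp(6*t)]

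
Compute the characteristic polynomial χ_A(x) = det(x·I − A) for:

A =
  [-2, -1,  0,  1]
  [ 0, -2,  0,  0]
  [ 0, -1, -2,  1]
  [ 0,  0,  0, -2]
x^4 + 8*x^3 + 24*x^2 + 32*x + 16

Expanding det(x·I − A) (e.g. by cofactor expansion or by noting that A is similar to its Jordan form J, which has the same characteristic polynomial as A) gives
  χ_A(x) = x^4 + 8*x^3 + 24*x^2 + 32*x + 16
which factors as (x + 2)^4. The eigenvalues (with algebraic multiplicities) are λ = -2 with multiplicity 4.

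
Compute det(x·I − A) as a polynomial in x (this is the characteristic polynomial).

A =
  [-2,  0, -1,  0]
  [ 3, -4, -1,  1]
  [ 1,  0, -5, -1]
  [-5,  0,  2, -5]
x^4 + 16*x^3 + 96*x^2 + 256*x + 256

Expanding det(x·I − A) (e.g. by cofactor expansion or by noting that A is similar to its Jordan form J, which has the same characteristic polynomial as A) gives
  χ_A(x) = x^4 + 16*x^3 + 96*x^2 + 256*x + 256
which factors as (x + 4)^4. The eigenvalues (with algebraic multiplicities) are λ = -4 with multiplicity 4.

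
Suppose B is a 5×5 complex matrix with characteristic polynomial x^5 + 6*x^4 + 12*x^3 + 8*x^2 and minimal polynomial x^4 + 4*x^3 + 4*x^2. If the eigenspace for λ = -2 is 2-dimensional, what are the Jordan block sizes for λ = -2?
Block sizes for λ = -2: [2, 1]

Step 1 — from the characteristic polynomial, algebraic multiplicity of λ = -2 is 3. From dim ker(B − (-2)·I) = 2, there are exactly 2 Jordan blocks for λ = -2.
Step 2 — from the minimal polynomial, the factor (x + 2)^2 tells us the largest block for λ = -2 has size 2.
Step 3 — with total size 3, 2 blocks, and largest block 2, the block sizes (in nonincreasing order) are [2, 1].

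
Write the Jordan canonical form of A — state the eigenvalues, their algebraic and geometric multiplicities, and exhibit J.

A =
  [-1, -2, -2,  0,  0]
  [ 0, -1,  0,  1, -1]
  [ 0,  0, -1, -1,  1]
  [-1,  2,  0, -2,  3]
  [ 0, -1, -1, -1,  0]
J_3(-1) ⊕ J_2(-1)

The characteristic polynomial is
  det(x·I − A) = x^5 + 5*x^4 + 10*x^3 + 10*x^2 + 5*x + 1 = (x + 1)^5

Eigenvalues and multiplicities (the geometric multiplicity of λ is n − rank(A − λI), which equals the number of Jordan blocks for λ):
  λ = -1: algebraic multiplicity = 5, geometric multiplicity = 2

Determining the block sizes for each eigenvalue:
  λ = -1: with am = 5 and gm = 2, the partition is not yet determined (e.g. several partitions of 5 into 2 parts exist). Let N = A − (-1)·I. Computing rank(N^1) = 3, rank(N^2) = 1, rank(N^3) = 0; the number of blocks of size ≥ j is rank(N^{j−1}) − rank(N^j), giving [2, 2, 1]. So we have 1 block(s) of size 3, 1 block(s) of size 2 → block sizes [3, 2]

Assembling the blocks gives a Jordan form
J =
  [-1,  1,  0,  0,  0]
  [ 0, -1,  1,  0,  0]
  [ 0,  0, -1,  0,  0]
  [ 0,  0,  0, -1,  1]
  [ 0,  0,  0,  0, -1]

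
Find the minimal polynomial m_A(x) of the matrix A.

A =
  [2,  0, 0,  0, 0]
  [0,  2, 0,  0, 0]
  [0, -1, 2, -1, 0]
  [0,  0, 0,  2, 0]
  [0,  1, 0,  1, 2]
x^2 - 4*x + 4

The characteristic polynomial is χ_A(x) = (x - 2)^5, so the eigenvalues are known. The minimal polynomial is
  m_A(x) = Π_λ (x − λ)^{k_λ}
where k_λ is the size of the *largest* Jordan block for λ (equivalently, the smallest k with (A − λI)^k v = 0 for every generalised eigenvector v of λ).

  λ = 2: largest Jordan block has size 2, contributing (x − 2)^2

So m_A(x) = (x - 2)^2 = x^2 - 4*x + 4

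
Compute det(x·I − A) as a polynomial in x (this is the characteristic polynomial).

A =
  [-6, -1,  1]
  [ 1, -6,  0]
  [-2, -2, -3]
x^3 + 15*x^2 + 75*x + 125

Expanding det(x·I − A) (e.g. by cofactor expansion or by noting that A is similar to its Jordan form J, which has the same characteristic polynomial as A) gives
  χ_A(x) = x^3 + 15*x^2 + 75*x + 125
which factors as (x + 5)^3. The eigenvalues (with algebraic multiplicities) are λ = -5 with multiplicity 3.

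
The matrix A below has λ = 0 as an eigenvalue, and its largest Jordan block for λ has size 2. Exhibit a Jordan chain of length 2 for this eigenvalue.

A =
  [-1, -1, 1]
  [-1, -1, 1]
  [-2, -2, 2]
A Jordan chain for λ = 0 of length 2:
v_1 = (-1, -1, -2)ᵀ
v_2 = (1, 0, 0)ᵀ

Let N = A − (0)·I. We want v_2 with N^2 v_2 = 0 but N^1 v_2 ≠ 0; then v_{j-1} := N · v_j for j = 2, …, 2.

Pick v_2 = (1, 0, 0)ᵀ.
Then v_1 = N · v_2 = (-1, -1, -2)ᵀ.

Sanity check: (A − (0)·I) v_1 = (0, 0, 0)ᵀ = 0. ✓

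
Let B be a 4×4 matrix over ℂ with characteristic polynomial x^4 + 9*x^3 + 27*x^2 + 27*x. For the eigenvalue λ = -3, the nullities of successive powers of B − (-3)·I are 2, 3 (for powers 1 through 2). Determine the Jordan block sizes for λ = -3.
Block sizes for λ = -3: [2, 1]

From the dimensions of kernels of powers, the number of Jordan blocks of size at least j is d_j − d_{j−1} where d_j = dim ker(N^j) (with d_0 = 0). Computing the differences gives [2, 1].
The number of blocks of size exactly k is (#blocks of size ≥ k) − (#blocks of size ≥ k + 1), so the partition is: 1 block(s) of size 1, 1 block(s) of size 2.
In nonincreasing order the block sizes are [2, 1].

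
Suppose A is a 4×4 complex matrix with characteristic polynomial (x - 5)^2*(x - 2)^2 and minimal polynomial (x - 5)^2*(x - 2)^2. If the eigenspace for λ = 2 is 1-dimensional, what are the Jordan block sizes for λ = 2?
Block sizes for λ = 2: [2]

Step 1 — from the characteristic polynomial, algebraic multiplicity of λ = 2 is 2. From dim ker(A − (2)·I) = 1, there are exactly 1 Jordan blocks for λ = 2.
Step 2 — from the minimal polynomial, the factor (x − 2)^2 tells us the largest block for λ = 2 has size 2.
Step 3 — with total size 2, 1 blocks, and largest block 2, the block sizes (in nonincreasing order) are [2].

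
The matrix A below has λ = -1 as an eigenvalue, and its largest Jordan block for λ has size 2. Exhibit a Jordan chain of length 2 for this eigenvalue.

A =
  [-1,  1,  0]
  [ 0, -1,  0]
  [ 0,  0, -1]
A Jordan chain for λ = -1 of length 2:
v_1 = (1, 0, 0)ᵀ
v_2 = (0, 1, 0)ᵀ

Let N = A − (-1)·I. We want v_2 with N^2 v_2 = 0 but N^1 v_2 ≠ 0; then v_{j-1} := N · v_j for j = 2, …, 2.

Pick v_2 = (0, 1, 0)ᵀ.
Then v_1 = N · v_2 = (1, 0, 0)ᵀ.

Sanity check: (A − (-1)·I) v_1 = (0, 0, 0)ᵀ = 0. ✓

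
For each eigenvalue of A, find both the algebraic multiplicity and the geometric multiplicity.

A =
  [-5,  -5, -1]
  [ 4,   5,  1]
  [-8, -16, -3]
λ = -1: alg = 3, geom = 1

Step 1 — factor the characteristic polynomial to read off the algebraic multiplicities:
  χ_A(x) = (x + 1)^3

Step 2 — compute geometric multiplicities via the rank-nullity identity g(λ) = n − rank(A − λI):
  rank(A − (-1)·I) = 2, so dim ker(A − (-1)·I) = n − 2 = 1

Summary:
  λ = -1: algebraic multiplicity = 3, geometric multiplicity = 1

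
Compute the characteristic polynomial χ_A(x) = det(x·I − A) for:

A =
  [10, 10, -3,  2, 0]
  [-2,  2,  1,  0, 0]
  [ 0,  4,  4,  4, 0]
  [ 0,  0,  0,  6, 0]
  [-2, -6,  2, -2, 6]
x^5 - 28*x^4 + 312*x^3 - 1728*x^2 + 4752*x - 5184

Expanding det(x·I − A) (e.g. by cofactor expansion or by noting that A is similar to its Jordan form J, which has the same characteristic polynomial as A) gives
  χ_A(x) = x^5 - 28*x^4 + 312*x^3 - 1728*x^2 + 4752*x - 5184
which factors as (x - 6)^4*(x - 4). The eigenvalues (with algebraic multiplicities) are λ = 4 with multiplicity 1, λ = 6 with multiplicity 4.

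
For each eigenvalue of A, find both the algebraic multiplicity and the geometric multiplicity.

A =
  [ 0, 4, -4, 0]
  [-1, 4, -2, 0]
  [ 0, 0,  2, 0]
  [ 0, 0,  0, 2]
λ = 2: alg = 4, geom = 3

Step 1 — factor the characteristic polynomial to read off the algebraic multiplicities:
  χ_A(x) = (x - 2)^4

Step 2 — compute geometric multiplicities via the rank-nullity identity g(λ) = n − rank(A − λI):
  rank(A − (2)·I) = 1, so dim ker(A − (2)·I) = n − 1 = 3

Summary:
  λ = 2: algebraic multiplicity = 4, geometric multiplicity = 3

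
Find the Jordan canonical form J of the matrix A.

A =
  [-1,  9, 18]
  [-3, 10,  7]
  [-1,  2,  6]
J_3(5)

The characteristic polynomial is
  det(x·I − A) = x^3 - 15*x^2 + 75*x - 125 = (x - 5)^3

Eigenvalues and multiplicities (the geometric multiplicity of λ is n − rank(A − λI), which equals the number of Jordan blocks for λ):
  λ = 5: algebraic multiplicity = 3, geometric multiplicity = 1

Determining the block sizes for each eigenvalue:
  λ = 5: one block (gm = 1), so the single block has size am = 3 → block sizes [3]

Assembling the blocks gives a Jordan form
J =
  [5, 1, 0]
  [0, 5, 1]
  [0, 0, 5]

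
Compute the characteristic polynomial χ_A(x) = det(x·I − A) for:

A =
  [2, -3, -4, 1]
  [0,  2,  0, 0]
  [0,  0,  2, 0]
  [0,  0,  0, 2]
x^4 - 8*x^3 + 24*x^2 - 32*x + 16

Expanding det(x·I − A) (e.g. by cofactor expansion or by noting that A is similar to its Jordan form J, which has the same characteristic polynomial as A) gives
  χ_A(x) = x^4 - 8*x^3 + 24*x^2 - 32*x + 16
which factors as (x - 2)^4. The eigenvalues (with algebraic multiplicities) are λ = 2 with multiplicity 4.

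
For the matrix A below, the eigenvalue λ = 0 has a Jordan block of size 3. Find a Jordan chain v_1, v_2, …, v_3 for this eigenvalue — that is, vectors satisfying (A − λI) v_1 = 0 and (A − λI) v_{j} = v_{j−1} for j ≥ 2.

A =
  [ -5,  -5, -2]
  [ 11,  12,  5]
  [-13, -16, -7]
A Jordan chain for λ = 0 of length 3:
v_1 = (-4, 12, -20)ᵀ
v_2 = (-5, 11, -13)ᵀ
v_3 = (1, 0, 0)ᵀ

Let N = A − (0)·I. We want v_3 with N^3 v_3 = 0 but N^2 v_3 ≠ 0; then v_{j-1} := N · v_j for j = 3, …, 2.

Pick v_3 = (1, 0, 0)ᵀ.
Then v_2 = N · v_3 = (-5, 11, -13)ᵀ.
Then v_1 = N · v_2 = (-4, 12, -20)ᵀ.

Sanity check: (A − (0)·I) v_1 = (0, 0, 0)ᵀ = 0. ✓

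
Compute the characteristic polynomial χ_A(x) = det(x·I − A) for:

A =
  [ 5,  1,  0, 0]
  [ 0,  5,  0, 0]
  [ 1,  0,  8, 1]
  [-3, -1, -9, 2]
x^4 - 20*x^3 + 150*x^2 - 500*x + 625

Expanding det(x·I − A) (e.g. by cofactor expansion or by noting that A is similar to its Jordan form J, which has the same characteristic polynomial as A) gives
  χ_A(x) = x^4 - 20*x^3 + 150*x^2 - 500*x + 625
which factors as (x - 5)^4. The eigenvalues (with algebraic multiplicities) are λ = 5 with multiplicity 4.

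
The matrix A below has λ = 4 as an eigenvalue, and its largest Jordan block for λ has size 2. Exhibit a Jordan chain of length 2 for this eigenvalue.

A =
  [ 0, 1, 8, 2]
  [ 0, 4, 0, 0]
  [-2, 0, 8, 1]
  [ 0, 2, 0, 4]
A Jordan chain for λ = 4 of length 2:
v_1 = (-4, 0, -2, 0)ᵀ
v_2 = (1, 0, 0, 0)ᵀ

Let N = A − (4)·I. We want v_2 with N^2 v_2 = 0 but N^1 v_2 ≠ 0; then v_{j-1} := N · v_j for j = 2, …, 2.

Pick v_2 = (1, 0, 0, 0)ᵀ.
Then v_1 = N · v_2 = (-4, 0, -2, 0)ᵀ.

Sanity check: (A − (4)·I) v_1 = (0, 0, 0, 0)ᵀ = 0. ✓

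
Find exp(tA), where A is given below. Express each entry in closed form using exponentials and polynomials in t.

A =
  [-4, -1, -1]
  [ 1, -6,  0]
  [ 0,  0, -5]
e^{tA} =
  [t*exp(-5*t) + exp(-5*t), -t*exp(-5*t), -t^2*exp(-5*t)/2 - t*exp(-5*t)]
  [t*exp(-5*t), -t*exp(-5*t) + exp(-5*t), -t^2*exp(-5*t)/2]
  [0, 0, exp(-5*t)]

Strategy: write A = P · J · P⁻¹ where J is a Jordan canonical form, so e^{tA} = P · e^{tJ} · P⁻¹, and e^{tJ} can be computed block-by-block.

A has Jordan form
J =
  [-5,  1,  0]
  [ 0, -5,  1]
  [ 0,  0, -5]
(up to reordering of blocks).

Per-block formulas:
  For a 3×3 Jordan block J_3(-5): exp(t · J_3(-5)) = e^(-5t)·(I + t·N + (t^2/2)·N^2), where N is the 3×3 nilpotent shift.

After assembling e^{tJ} and conjugating by P, we get:

e^{tA} =
  [t*exp(-5*t) + exp(-5*t), -t*exp(-5*t), -t^2*exp(-5*t)/2 - t*exp(-5*t)]
  [t*exp(-5*t), -t*exp(-5*t) + exp(-5*t), -t^2*exp(-5*t)/2]
  [0, 0, exp(-5*t)]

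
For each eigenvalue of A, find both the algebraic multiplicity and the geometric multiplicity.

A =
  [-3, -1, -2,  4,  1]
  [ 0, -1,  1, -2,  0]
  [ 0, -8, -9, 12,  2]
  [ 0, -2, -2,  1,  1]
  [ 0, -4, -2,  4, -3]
λ = -3: alg = 5, geom = 2

Step 1 — factor the characteristic polynomial to read off the algebraic multiplicities:
  χ_A(x) = (x + 3)^5

Step 2 — compute geometric multiplicities via the rank-nullity identity g(λ) = n − rank(A − λI):
  rank(A − (-3)·I) = 3, so dim ker(A − (-3)·I) = n − 3 = 2

Summary:
  λ = -3: algebraic multiplicity = 5, geometric multiplicity = 2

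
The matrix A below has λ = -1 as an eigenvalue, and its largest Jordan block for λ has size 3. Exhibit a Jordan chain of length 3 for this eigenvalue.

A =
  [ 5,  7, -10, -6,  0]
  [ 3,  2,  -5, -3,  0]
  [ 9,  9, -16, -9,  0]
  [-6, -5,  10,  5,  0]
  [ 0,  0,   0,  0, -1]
A Jordan chain for λ = -1 of length 3:
v_1 = (3, 0, 0, 3, 0)ᵀ
v_2 = (6, 3, 9, -6, 0)ᵀ
v_3 = (1, 0, 0, 0, 0)ᵀ

Let N = A − (-1)·I. We want v_3 with N^3 v_3 = 0 but N^2 v_3 ≠ 0; then v_{j-1} := N · v_j for j = 3, …, 2.

Pick v_3 = (1, 0, 0, 0, 0)ᵀ.
Then v_2 = N · v_3 = (6, 3, 9, -6, 0)ᵀ.
Then v_1 = N · v_2 = (3, 0, 0, 3, 0)ᵀ.

Sanity check: (A − (-1)·I) v_1 = (0, 0, 0, 0, 0)ᵀ = 0. ✓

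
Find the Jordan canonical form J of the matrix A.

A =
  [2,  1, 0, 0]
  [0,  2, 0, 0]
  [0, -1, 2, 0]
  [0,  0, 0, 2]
J_2(2) ⊕ J_1(2) ⊕ J_1(2)

The characteristic polynomial is
  det(x·I − A) = x^4 - 8*x^3 + 24*x^2 - 32*x + 16 = (x - 2)^4

Eigenvalues and multiplicities (the geometric multiplicity of λ is n − rank(A − λI), which equals the number of Jordan blocks for λ):
  λ = 2: algebraic multiplicity = 4, geometric multiplicity = 3

Determining the block sizes for each eigenvalue:
  λ = 2: 3 blocks summing to 4 forces exactly one block of size 2 and the rest size 1 → block sizes [2, 1, 1]

Assembling the blocks gives a Jordan form
J =
  [2, 1, 0, 0]
  [0, 2, 0, 0]
  [0, 0, 2, 0]
  [0, 0, 0, 2]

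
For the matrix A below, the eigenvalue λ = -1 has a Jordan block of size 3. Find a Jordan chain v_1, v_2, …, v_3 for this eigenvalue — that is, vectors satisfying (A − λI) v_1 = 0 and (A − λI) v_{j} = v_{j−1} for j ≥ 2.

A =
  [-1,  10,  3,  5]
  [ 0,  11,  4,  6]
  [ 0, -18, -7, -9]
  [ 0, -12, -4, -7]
A Jordan chain for λ = -1 of length 3:
v_1 = (6, 0, 0, 0)ᵀ
v_2 = (10, 12, -18, -12)ᵀ
v_3 = (0, 1, 0, 0)ᵀ

Let N = A − (-1)·I. We want v_3 with N^3 v_3 = 0 but N^2 v_3 ≠ 0; then v_{j-1} := N · v_j for j = 3, …, 2.

Pick v_3 = (0, 1, 0, 0)ᵀ.
Then v_2 = N · v_3 = (10, 12, -18, -12)ᵀ.
Then v_1 = N · v_2 = (6, 0, 0, 0)ᵀ.

Sanity check: (A − (-1)·I) v_1 = (0, 0, 0, 0)ᵀ = 0. ✓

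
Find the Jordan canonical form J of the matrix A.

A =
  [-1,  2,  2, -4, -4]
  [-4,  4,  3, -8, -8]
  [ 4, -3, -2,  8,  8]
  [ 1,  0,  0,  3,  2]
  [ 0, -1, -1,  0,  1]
J_2(1) ⊕ J_2(1) ⊕ J_1(1)

The characteristic polynomial is
  det(x·I − A) = x^5 - 5*x^4 + 10*x^3 - 10*x^2 + 5*x - 1 = (x - 1)^5

Eigenvalues and multiplicities (the geometric multiplicity of λ is n − rank(A − λI), which equals the number of Jordan blocks for λ):
  λ = 1: algebraic multiplicity = 5, geometric multiplicity = 3

Determining the block sizes for each eigenvalue:
  λ = 1: with am = 5 and gm = 3, the partition is not yet determined (e.g. several partitions of 5 into 3 parts exist). Let N = A − (1)·I. Computing rank(N^1) = 2, rank(N^2) = 0; the number of blocks of size ≥ j is rank(N^{j−1}) − rank(N^j), giving [3, 2]. So we have 2 block(s) of size 2, 1 block(s) of size 1 → block sizes [2, 2, 1]

Assembling the blocks gives a Jordan form
J =
  [1, 1, 0, 0, 0]
  [0, 1, 0, 0, 0]
  [0, 0, 1, 1, 0]
  [0, 0, 0, 1, 0]
  [0, 0, 0, 0, 1]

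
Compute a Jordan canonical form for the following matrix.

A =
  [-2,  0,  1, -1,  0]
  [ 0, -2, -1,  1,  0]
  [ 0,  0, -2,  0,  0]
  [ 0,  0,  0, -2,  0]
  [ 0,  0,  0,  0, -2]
J_2(-2) ⊕ J_1(-2) ⊕ J_1(-2) ⊕ J_1(-2)

The characteristic polynomial is
  det(x·I − A) = x^5 + 10*x^4 + 40*x^3 + 80*x^2 + 80*x + 32 = (x + 2)^5

Eigenvalues and multiplicities (the geometric multiplicity of λ is n − rank(A − λI), which equals the number of Jordan blocks for λ):
  λ = -2: algebraic multiplicity = 5, geometric multiplicity = 4

Determining the block sizes for each eigenvalue:
  λ = -2: 4 blocks summing to 5 forces exactly one block of size 2 and the rest size 1 → block sizes [2, 1, 1, 1]

Assembling the blocks gives a Jordan form
J =
  [-2,  1,  0,  0,  0]
  [ 0, -2,  0,  0,  0]
  [ 0,  0, -2,  0,  0]
  [ 0,  0,  0, -2,  0]
  [ 0,  0,  0,  0, -2]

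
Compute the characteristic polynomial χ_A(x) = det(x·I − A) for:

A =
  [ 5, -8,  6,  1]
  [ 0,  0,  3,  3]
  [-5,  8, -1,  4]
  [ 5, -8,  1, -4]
x^4

Expanding det(x·I − A) (e.g. by cofactor expansion or by noting that A is similar to its Jordan form J, which has the same characteristic polynomial as A) gives
  χ_A(x) = x^4
which factors as x^4. The eigenvalues (with algebraic multiplicities) are λ = 0 with multiplicity 4.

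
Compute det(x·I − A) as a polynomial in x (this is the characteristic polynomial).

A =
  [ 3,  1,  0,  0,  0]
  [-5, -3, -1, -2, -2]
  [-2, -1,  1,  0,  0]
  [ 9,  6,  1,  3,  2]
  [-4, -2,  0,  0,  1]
x^5 - 5*x^4 + 10*x^3 - 10*x^2 + 5*x - 1

Expanding det(x·I − A) (e.g. by cofactor expansion or by noting that A is similar to its Jordan form J, which has the same characteristic polynomial as A) gives
  χ_A(x) = x^5 - 5*x^4 + 10*x^3 - 10*x^2 + 5*x - 1
which factors as (x - 1)^5. The eigenvalues (with algebraic multiplicities) are λ = 1 with multiplicity 5.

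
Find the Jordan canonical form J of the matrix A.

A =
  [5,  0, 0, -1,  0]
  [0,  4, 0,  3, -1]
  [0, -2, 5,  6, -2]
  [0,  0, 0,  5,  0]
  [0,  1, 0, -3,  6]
J_2(5) ⊕ J_2(5) ⊕ J_1(5)

The characteristic polynomial is
  det(x·I − A) = x^5 - 25*x^4 + 250*x^3 - 1250*x^2 + 3125*x - 3125 = (x - 5)^5

Eigenvalues and multiplicities (the geometric multiplicity of λ is n − rank(A − λI), which equals the number of Jordan blocks for λ):
  λ = 5: algebraic multiplicity = 5, geometric multiplicity = 3

Determining the block sizes for each eigenvalue:
  λ = 5: with am = 5 and gm = 3, the partition is not yet determined (e.g. several partitions of 5 into 3 parts exist). Let N = A − (5)·I. Computing rank(N^1) = 2, rank(N^2) = 0; the number of blocks of size ≥ j is rank(N^{j−1}) − rank(N^j), giving [3, 2]. So we have 2 block(s) of size 2, 1 block(s) of size 1 → block sizes [2, 2, 1]

Assembling the blocks gives a Jordan form
J =
  [5, 1, 0, 0, 0]
  [0, 5, 0, 0, 0]
  [0, 0, 5, 1, 0]
  [0, 0, 0, 5, 0]
  [0, 0, 0, 0, 5]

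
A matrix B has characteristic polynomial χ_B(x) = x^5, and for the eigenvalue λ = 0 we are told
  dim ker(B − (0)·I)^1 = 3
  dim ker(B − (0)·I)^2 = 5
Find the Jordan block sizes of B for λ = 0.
Block sizes for λ = 0: [2, 2, 1]

From the dimensions of kernels of powers, the number of Jordan blocks of size at least j is d_j − d_{j−1} where d_j = dim ker(N^j) (with d_0 = 0). Computing the differences gives [3, 2].
The number of blocks of size exactly k is (#blocks of size ≥ k) − (#blocks of size ≥ k + 1), so the partition is: 1 block(s) of size 1, 2 block(s) of size 2.
In nonincreasing order the block sizes are [2, 2, 1].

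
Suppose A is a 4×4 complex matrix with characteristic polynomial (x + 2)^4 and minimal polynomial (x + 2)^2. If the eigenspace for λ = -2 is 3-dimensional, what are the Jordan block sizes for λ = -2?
Block sizes for λ = -2: [2, 1, 1]

Step 1 — from the characteristic polynomial, algebraic multiplicity of λ = -2 is 4. From dim ker(A − (-2)·I) = 3, there are exactly 3 Jordan blocks for λ = -2.
Step 2 — from the minimal polynomial, the factor (x + 2)^2 tells us the largest block for λ = -2 has size 2.
Step 3 — with total size 4, 3 blocks, and largest block 2, the block sizes (in nonincreasing order) are [2, 1, 1].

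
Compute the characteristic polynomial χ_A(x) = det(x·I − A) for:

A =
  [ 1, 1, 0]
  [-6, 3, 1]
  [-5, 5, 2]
x^3 - 6*x^2 + 12*x - 8

Expanding det(x·I − A) (e.g. by cofactor expansion or by noting that A is similar to its Jordan form J, which has the same characteristic polynomial as A) gives
  χ_A(x) = x^3 - 6*x^2 + 12*x - 8
which factors as (x - 2)^3. The eigenvalues (with algebraic multiplicities) are λ = 2 with multiplicity 3.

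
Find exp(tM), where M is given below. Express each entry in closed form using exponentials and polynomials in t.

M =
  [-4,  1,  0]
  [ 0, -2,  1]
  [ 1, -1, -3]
e^{tM} =
  [t^2*exp(-3*t)/2 - t*exp(-3*t) + exp(-3*t), t*exp(-3*t), t^2*exp(-3*t)/2]
  [t^2*exp(-3*t)/2, t*exp(-3*t) + exp(-3*t), t^2*exp(-3*t)/2 + t*exp(-3*t)]
  [-t^2*exp(-3*t)/2 + t*exp(-3*t), -t*exp(-3*t), -t^2*exp(-3*t)/2 + exp(-3*t)]

Strategy: write M = P · J · P⁻¹ where J is a Jordan canonical form, so e^{tM} = P · e^{tJ} · P⁻¹, and e^{tJ} can be computed block-by-block.

M has Jordan form
J =
  [-3,  1,  0]
  [ 0, -3,  1]
  [ 0,  0, -3]
(up to reordering of blocks).

Per-block formulas:
  For a 3×3 Jordan block J_3(-3): exp(t · J_3(-3)) = e^(-3t)·(I + t·N + (t^2/2)·N^2), where N is the 3×3 nilpotent shift.

After assembling e^{tJ} and conjugating by P, we get:

e^{tM} =
  [t^2*exp(-3*t)/2 - t*exp(-3*t) + exp(-3*t), t*exp(-3*t), t^2*exp(-3*t)/2]
  [t^2*exp(-3*t)/2, t*exp(-3*t) + exp(-3*t), t^2*exp(-3*t)/2 + t*exp(-3*t)]
  [-t^2*exp(-3*t)/2 + t*exp(-3*t), -t*exp(-3*t), -t^2*exp(-3*t)/2 + exp(-3*t)]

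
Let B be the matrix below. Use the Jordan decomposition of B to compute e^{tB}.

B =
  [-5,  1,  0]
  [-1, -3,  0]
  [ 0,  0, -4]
e^{tB} =
  [-t*exp(-4*t) + exp(-4*t), t*exp(-4*t), 0]
  [-t*exp(-4*t), t*exp(-4*t) + exp(-4*t), 0]
  [0, 0, exp(-4*t)]

Strategy: write B = P · J · P⁻¹ where J is a Jordan canonical form, so e^{tB} = P · e^{tJ} · P⁻¹, and e^{tJ} can be computed block-by-block.

B has Jordan form
J =
  [-4,  1,  0]
  [ 0, -4,  0]
  [ 0,  0, -4]
(up to reordering of blocks).

Per-block formulas:
  For a 1×1 block at λ = -4: exp(t · [-4]) = [e^(-4t)].
  For a 2×2 Jordan block J_2(-4): exp(t · J_2(-4)) = e^(-4t)·(I + t·N), where N is the 2×2 nilpotent shift.

After assembling e^{tJ} and conjugating by P, we get:

e^{tB} =
  [-t*exp(-4*t) + exp(-4*t), t*exp(-4*t), 0]
  [-t*exp(-4*t), t*exp(-4*t) + exp(-4*t), 0]
  [0, 0, exp(-4*t)]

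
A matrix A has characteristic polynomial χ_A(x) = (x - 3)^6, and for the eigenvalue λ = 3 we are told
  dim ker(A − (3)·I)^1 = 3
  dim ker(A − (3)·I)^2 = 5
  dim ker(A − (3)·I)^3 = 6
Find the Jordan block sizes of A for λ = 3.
Block sizes for λ = 3: [3, 2, 1]

From the dimensions of kernels of powers, the number of Jordan blocks of size at least j is d_j − d_{j−1} where d_j = dim ker(N^j) (with d_0 = 0). Computing the differences gives [3, 2, 1].
The number of blocks of size exactly k is (#blocks of size ≥ k) − (#blocks of size ≥ k + 1), so the partition is: 1 block(s) of size 1, 1 block(s) of size 2, 1 block(s) of size 3.
In nonincreasing order the block sizes are [3, 2, 1].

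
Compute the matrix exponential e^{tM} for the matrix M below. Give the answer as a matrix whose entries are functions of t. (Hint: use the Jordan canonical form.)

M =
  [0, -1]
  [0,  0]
e^{tM} =
  [1, -t]
  [0, 1]

Strategy: write M = P · J · P⁻¹ where J is a Jordan canonical form, so e^{tM} = P · e^{tJ} · P⁻¹, and e^{tJ} can be computed block-by-block.

M has Jordan form
J =
  [0, 1]
  [0, 0]
(up to reordering of blocks).

Per-block formulas:
  For a 2×2 Jordan block J_2(0): exp(t · J_2(0)) = e^(0t)·(I + t·N), where N is the 2×2 nilpotent shift.

After assembling e^{tJ} and conjugating by P, we get:

e^{tM} =
  [1, -t]
  [0, 1]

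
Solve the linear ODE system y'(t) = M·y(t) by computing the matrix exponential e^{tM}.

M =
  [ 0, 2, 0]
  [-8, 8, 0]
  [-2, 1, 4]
e^{tM} =
  [-4*t*exp(4*t) + exp(4*t), 2*t*exp(4*t), 0]
  [-8*t*exp(4*t), 4*t*exp(4*t) + exp(4*t), 0]
  [-2*t*exp(4*t), t*exp(4*t), exp(4*t)]

Strategy: write M = P · J · P⁻¹ where J is a Jordan canonical form, so e^{tM} = P · e^{tJ} · P⁻¹, and e^{tJ} can be computed block-by-block.

M has Jordan form
J =
  [4, 1, 0]
  [0, 4, 0]
  [0, 0, 4]
(up to reordering of blocks).

Per-block formulas:
  For a 2×2 Jordan block J_2(4): exp(t · J_2(4)) = e^(4t)·(I + t·N), where N is the 2×2 nilpotent shift.
  For a 1×1 block at λ = 4: exp(t · [4]) = [e^(4t)].

After assembling e^{tJ} and conjugating by P, we get:

e^{tM} =
  [-4*t*exp(4*t) + exp(4*t), 2*t*exp(4*t), 0]
  [-8*t*exp(4*t), 4*t*exp(4*t) + exp(4*t), 0]
  [-2*t*exp(4*t), t*exp(4*t), exp(4*t)]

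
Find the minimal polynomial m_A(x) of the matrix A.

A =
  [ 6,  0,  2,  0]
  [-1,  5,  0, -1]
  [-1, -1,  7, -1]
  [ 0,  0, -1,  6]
x^3 - 18*x^2 + 108*x - 216

The characteristic polynomial is χ_A(x) = (x - 6)^4, so the eigenvalues are known. The minimal polynomial is
  m_A(x) = Π_λ (x − λ)^{k_λ}
where k_λ is the size of the *largest* Jordan block for λ (equivalently, the smallest k with (A − λI)^k v = 0 for every generalised eigenvector v of λ).

  λ = 6: largest Jordan block has size 3, contributing (x − 6)^3

So m_A(x) = (x - 6)^3 = x^3 - 18*x^2 + 108*x - 216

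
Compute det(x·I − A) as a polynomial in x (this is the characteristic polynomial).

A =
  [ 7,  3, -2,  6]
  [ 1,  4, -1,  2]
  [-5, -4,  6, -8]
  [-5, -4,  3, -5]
x^4 - 12*x^3 + 54*x^2 - 108*x + 81

Expanding det(x·I − A) (e.g. by cofactor expansion or by noting that A is similar to its Jordan form J, which has the same characteristic polynomial as A) gives
  χ_A(x) = x^4 - 12*x^3 + 54*x^2 - 108*x + 81
which factors as (x - 3)^4. The eigenvalues (with algebraic multiplicities) are λ = 3 with multiplicity 4.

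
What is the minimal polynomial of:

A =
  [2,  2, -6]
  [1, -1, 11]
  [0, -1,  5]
x^3 - 6*x^2 + 12*x - 8

The characteristic polynomial is χ_A(x) = (x - 2)^3, so the eigenvalues are known. The minimal polynomial is
  m_A(x) = Π_λ (x − λ)^{k_λ}
where k_λ is the size of the *largest* Jordan block for λ (equivalently, the smallest k with (A − λI)^k v = 0 for every generalised eigenvector v of λ).

  λ = 2: largest Jordan block has size 3, contributing (x − 2)^3

So m_A(x) = (x - 2)^3 = x^3 - 6*x^2 + 12*x - 8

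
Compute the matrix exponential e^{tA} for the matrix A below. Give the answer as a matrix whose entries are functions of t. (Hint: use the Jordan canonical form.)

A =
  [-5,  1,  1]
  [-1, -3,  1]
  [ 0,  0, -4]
e^{tA} =
  [-t*exp(-4*t) + exp(-4*t), t*exp(-4*t), t*exp(-4*t)]
  [-t*exp(-4*t), t*exp(-4*t) + exp(-4*t), t*exp(-4*t)]
  [0, 0, exp(-4*t)]

Strategy: write A = P · J · P⁻¹ where J is a Jordan canonical form, so e^{tA} = P · e^{tJ} · P⁻¹, and e^{tJ} can be computed block-by-block.

A has Jordan form
J =
  [-4,  1,  0]
  [ 0, -4,  0]
  [ 0,  0, -4]
(up to reordering of blocks).

Per-block formulas:
  For a 2×2 Jordan block J_2(-4): exp(t · J_2(-4)) = e^(-4t)·(I + t·N), where N is the 2×2 nilpotent shift.
  For a 1×1 block at λ = -4: exp(t · [-4]) = [e^(-4t)].

After assembling e^{tJ} and conjugating by P, we get:

e^{tA} =
  [-t*exp(-4*t) + exp(-4*t), t*exp(-4*t), t*exp(-4*t)]
  [-t*exp(-4*t), t*exp(-4*t) + exp(-4*t), t*exp(-4*t)]
  [0, 0, exp(-4*t)]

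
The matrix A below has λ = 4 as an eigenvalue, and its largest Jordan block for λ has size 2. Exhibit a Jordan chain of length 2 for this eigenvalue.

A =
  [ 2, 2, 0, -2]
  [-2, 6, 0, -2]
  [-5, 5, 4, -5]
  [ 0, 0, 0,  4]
A Jordan chain for λ = 4 of length 2:
v_1 = (-2, -2, -5, 0)ᵀ
v_2 = (1, 0, 0, 0)ᵀ

Let N = A − (4)·I. We want v_2 with N^2 v_2 = 0 but N^1 v_2 ≠ 0; then v_{j-1} := N · v_j for j = 2, …, 2.

Pick v_2 = (1, 0, 0, 0)ᵀ.
Then v_1 = N · v_2 = (-2, -2, -5, 0)ᵀ.

Sanity check: (A − (4)·I) v_1 = (0, 0, 0, 0)ᵀ = 0. ✓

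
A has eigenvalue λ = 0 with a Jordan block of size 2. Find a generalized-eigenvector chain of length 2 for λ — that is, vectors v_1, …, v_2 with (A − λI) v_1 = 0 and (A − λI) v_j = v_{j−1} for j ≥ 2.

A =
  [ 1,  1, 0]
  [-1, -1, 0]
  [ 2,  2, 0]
A Jordan chain for λ = 0 of length 2:
v_1 = (1, -1, 2)ᵀ
v_2 = (1, 0, 0)ᵀ

Let N = A − (0)·I. We want v_2 with N^2 v_2 = 0 but N^1 v_2 ≠ 0; then v_{j-1} := N · v_j for j = 2, …, 2.

Pick v_2 = (1, 0, 0)ᵀ.
Then v_1 = N · v_2 = (1, -1, 2)ᵀ.

Sanity check: (A − (0)·I) v_1 = (0, 0, 0)ᵀ = 0. ✓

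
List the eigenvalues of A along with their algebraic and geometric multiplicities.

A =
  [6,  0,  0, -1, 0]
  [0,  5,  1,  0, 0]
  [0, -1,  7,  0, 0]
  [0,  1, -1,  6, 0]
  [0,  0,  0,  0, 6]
λ = 6: alg = 5, geom = 3

Step 1 — factor the characteristic polynomial to read off the algebraic multiplicities:
  χ_A(x) = (x - 6)^5

Step 2 — compute geometric multiplicities via the rank-nullity identity g(λ) = n − rank(A − λI):
  rank(A − (6)·I) = 2, so dim ker(A − (6)·I) = n − 2 = 3

Summary:
  λ = 6: algebraic multiplicity = 5, geometric multiplicity = 3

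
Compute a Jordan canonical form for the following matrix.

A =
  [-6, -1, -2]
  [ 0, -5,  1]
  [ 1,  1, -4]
J_3(-5)

The characteristic polynomial is
  det(x·I − A) = x^3 + 15*x^2 + 75*x + 125 = (x + 5)^3

Eigenvalues and multiplicities (the geometric multiplicity of λ is n − rank(A − λI), which equals the number of Jordan blocks for λ):
  λ = -5: algebraic multiplicity = 3, geometric multiplicity = 1

Determining the block sizes for each eigenvalue:
  λ = -5: one block (gm = 1), so the single block has size am = 3 → block sizes [3]

Assembling the blocks gives a Jordan form
J =
  [-5,  1,  0]
  [ 0, -5,  1]
  [ 0,  0, -5]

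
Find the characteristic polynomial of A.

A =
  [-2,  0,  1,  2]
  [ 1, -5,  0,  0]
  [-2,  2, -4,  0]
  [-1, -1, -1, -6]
x^4 + 17*x^3 + 108*x^2 + 304*x + 320

Expanding det(x·I − A) (e.g. by cofactor expansion or by noting that A is similar to its Jordan form J, which has the same characteristic polynomial as A) gives
  χ_A(x) = x^4 + 17*x^3 + 108*x^2 + 304*x + 320
which factors as (x + 4)^3*(x + 5). The eigenvalues (with algebraic multiplicities) are λ = -5 with multiplicity 1, λ = -4 with multiplicity 3.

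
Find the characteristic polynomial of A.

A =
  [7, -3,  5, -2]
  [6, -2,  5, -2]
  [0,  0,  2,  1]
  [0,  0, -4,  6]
x^4 - 13*x^3 + 60*x^2 - 112*x + 64

Expanding det(x·I − A) (e.g. by cofactor expansion or by noting that A is similar to its Jordan form J, which has the same characteristic polynomial as A) gives
  χ_A(x) = x^4 - 13*x^3 + 60*x^2 - 112*x + 64
which factors as (x - 4)^3*(x - 1). The eigenvalues (with algebraic multiplicities) are λ = 1 with multiplicity 1, λ = 4 with multiplicity 3.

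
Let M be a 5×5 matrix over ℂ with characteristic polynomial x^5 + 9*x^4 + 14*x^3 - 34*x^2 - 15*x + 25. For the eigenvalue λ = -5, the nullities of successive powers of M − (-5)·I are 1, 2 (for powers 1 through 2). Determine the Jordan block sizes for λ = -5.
Block sizes for λ = -5: [2]

From the dimensions of kernels of powers, the number of Jordan blocks of size at least j is d_j − d_{j−1} where d_j = dim ker(N^j) (with d_0 = 0). Computing the differences gives [1, 1].
The number of blocks of size exactly k is (#blocks of size ≥ k) − (#blocks of size ≥ k + 1), so the partition is: 1 block(s) of size 2.
In nonincreasing order the block sizes are [2].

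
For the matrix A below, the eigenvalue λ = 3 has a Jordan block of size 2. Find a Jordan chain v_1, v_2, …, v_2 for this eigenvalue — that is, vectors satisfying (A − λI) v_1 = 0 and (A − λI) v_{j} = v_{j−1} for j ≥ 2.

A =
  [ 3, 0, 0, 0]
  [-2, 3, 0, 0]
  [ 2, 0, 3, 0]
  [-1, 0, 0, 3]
A Jordan chain for λ = 3 of length 2:
v_1 = (0, -2, 2, -1)ᵀ
v_2 = (1, 0, 0, 0)ᵀ

Let N = A − (3)·I. We want v_2 with N^2 v_2 = 0 but N^1 v_2 ≠ 0; then v_{j-1} := N · v_j for j = 2, …, 2.

Pick v_2 = (1, 0, 0, 0)ᵀ.
Then v_1 = N · v_2 = (0, -2, 2, -1)ᵀ.

Sanity check: (A − (3)·I) v_1 = (0, 0, 0, 0)ᵀ = 0. ✓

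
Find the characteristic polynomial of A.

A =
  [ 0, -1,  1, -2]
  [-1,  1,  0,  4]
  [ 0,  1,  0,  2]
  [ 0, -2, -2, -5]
x^4 + 4*x^3 + 6*x^2 + 4*x + 1

Expanding det(x·I − A) (e.g. by cofactor expansion or by noting that A is similar to its Jordan form J, which has the same characteristic polynomial as A) gives
  χ_A(x) = x^4 + 4*x^3 + 6*x^2 + 4*x + 1
which factors as (x + 1)^4. The eigenvalues (with algebraic multiplicities) are λ = -1 with multiplicity 4.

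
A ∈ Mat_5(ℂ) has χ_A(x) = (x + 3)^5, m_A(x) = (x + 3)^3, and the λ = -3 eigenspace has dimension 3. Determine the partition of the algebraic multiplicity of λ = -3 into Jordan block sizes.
Block sizes for λ = -3: [3, 1, 1]

Step 1 — from the characteristic polynomial, algebraic multiplicity of λ = -3 is 5. From dim ker(A − (-3)·I) = 3, there are exactly 3 Jordan blocks for λ = -3.
Step 2 — from the minimal polynomial, the factor (x + 3)^3 tells us the largest block for λ = -3 has size 3.
Step 3 — with total size 5, 3 blocks, and largest block 3, the block sizes (in nonincreasing order) are [3, 1, 1].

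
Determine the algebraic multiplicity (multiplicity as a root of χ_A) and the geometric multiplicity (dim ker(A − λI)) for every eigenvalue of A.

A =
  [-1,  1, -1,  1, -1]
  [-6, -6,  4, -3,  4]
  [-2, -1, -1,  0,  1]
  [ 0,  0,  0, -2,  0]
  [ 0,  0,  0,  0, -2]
λ = -3: alg = 2, geom = 1; λ = -2: alg = 3, geom = 2

Step 1 — factor the characteristic polynomial to read off the algebraic multiplicities:
  χ_A(x) = (x + 2)^3*(x + 3)^2

Step 2 — compute geometric multiplicities via the rank-nullity identity g(λ) = n − rank(A − λI):
  rank(A − (-3)·I) = 4, so dim ker(A − (-3)·I) = n − 4 = 1
  rank(A − (-2)·I) = 3, so dim ker(A − (-2)·I) = n − 3 = 2

Summary:
  λ = -3: algebraic multiplicity = 2, geometric multiplicity = 1
  λ = -2: algebraic multiplicity = 3, geometric multiplicity = 2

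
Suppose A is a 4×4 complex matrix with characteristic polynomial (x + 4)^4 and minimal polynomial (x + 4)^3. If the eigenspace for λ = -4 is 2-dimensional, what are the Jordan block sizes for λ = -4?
Block sizes for λ = -4: [3, 1]

Step 1 — from the characteristic polynomial, algebraic multiplicity of λ = -4 is 4. From dim ker(A − (-4)·I) = 2, there are exactly 2 Jordan blocks for λ = -4.
Step 2 — from the minimal polynomial, the factor (x + 4)^3 tells us the largest block for λ = -4 has size 3.
Step 3 — with total size 4, 2 blocks, and largest block 3, the block sizes (in nonincreasing order) are [3, 1].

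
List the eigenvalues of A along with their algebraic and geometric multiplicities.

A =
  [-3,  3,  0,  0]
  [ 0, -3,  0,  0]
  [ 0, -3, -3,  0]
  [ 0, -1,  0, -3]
λ = -3: alg = 4, geom = 3

Step 1 — factor the characteristic polynomial to read off the algebraic multiplicities:
  χ_A(x) = (x + 3)^4

Step 2 — compute geometric multiplicities via the rank-nullity identity g(λ) = n − rank(A − λI):
  rank(A − (-3)·I) = 1, so dim ker(A − (-3)·I) = n − 1 = 3

Summary:
  λ = -3: algebraic multiplicity = 4, geometric multiplicity = 3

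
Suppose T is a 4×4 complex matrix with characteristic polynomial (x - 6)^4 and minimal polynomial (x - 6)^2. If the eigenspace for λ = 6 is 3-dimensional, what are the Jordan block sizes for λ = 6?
Block sizes for λ = 6: [2, 1, 1]

Step 1 — from the characteristic polynomial, algebraic multiplicity of λ = 6 is 4. From dim ker(T − (6)·I) = 3, there are exactly 3 Jordan blocks for λ = 6.
Step 2 — from the minimal polynomial, the factor (x − 6)^2 tells us the largest block for λ = 6 has size 2.
Step 3 — with total size 4, 3 blocks, and largest block 2, the block sizes (in nonincreasing order) are [2, 1, 1].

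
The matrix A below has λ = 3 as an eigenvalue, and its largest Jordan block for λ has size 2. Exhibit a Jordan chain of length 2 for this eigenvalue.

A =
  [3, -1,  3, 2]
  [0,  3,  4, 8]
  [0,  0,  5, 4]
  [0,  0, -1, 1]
A Jordan chain for λ = 3 of length 2:
v_1 = (-1, 0, 0, 0)ᵀ
v_2 = (0, 1, 0, 0)ᵀ

Let N = A − (3)·I. We want v_2 with N^2 v_2 = 0 but N^1 v_2 ≠ 0; then v_{j-1} := N · v_j for j = 2, …, 2.

Pick v_2 = (0, 1, 0, 0)ᵀ.
Then v_1 = N · v_2 = (-1, 0, 0, 0)ᵀ.

Sanity check: (A − (3)·I) v_1 = (0, 0, 0, 0)ᵀ = 0. ✓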